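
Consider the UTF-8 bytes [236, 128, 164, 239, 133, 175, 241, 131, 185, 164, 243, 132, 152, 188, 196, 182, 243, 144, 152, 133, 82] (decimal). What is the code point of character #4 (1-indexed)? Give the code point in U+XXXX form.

Offset 0: leading byte 0xEC = 11101100 → 3-byte char #1 = EC 80 A4.
Offset 3: leading byte 0xEF = 11101111 → 3-byte char #2 = EF 85 AF.
Offset 6: leading byte 0xF1 = 11110001 → 4-byte char #3 = F1 83 B9 A4.
Offset 10: leading byte 0xF3 = 11110011 → 4-byte char #4 = F3 84 98 BC.
Leading byte 0xF3 = 11110011 matches 11110xxx → 4-byte sequence.
Byte 1: 0xF3 = 11110011, payload 011 (3 bits).
Byte 2: 0x84 = 10000100 (10xxxxxx ✓), payload 000100.
Byte 3: 0x98 = 10011000 (10xxxxxx ✓), payload 011000.
Byte 4: 0xBC = 10111100 (10xxxxxx ✓), payload 111100.
Concatenate: 011000100011000111100 = 0xC463C (21 bits → U+C463C).

U+C463C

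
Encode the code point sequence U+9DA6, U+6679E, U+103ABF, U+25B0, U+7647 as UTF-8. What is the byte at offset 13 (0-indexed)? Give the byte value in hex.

0xB0

U+9DA6 → 3-byte form E9 B6 A6 at offsets 0–2.
U+6679E → 4-byte form F1 A6 9E 9E at offsets 3–6.
U+103ABF → 4-byte form F4 83 AA BF at offsets 7–10.
U+25B0 → 3-byte form E2 96 B0 at offsets 11–13.
Offset 13 falls in char 4's range; it's byte 3 of E2 96 B0 = 0xB0.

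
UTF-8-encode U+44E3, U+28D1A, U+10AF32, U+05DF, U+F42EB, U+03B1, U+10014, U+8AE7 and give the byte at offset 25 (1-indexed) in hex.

1-indexed offset 25 is 0-indexed offset 24.
U+44E3 → 3-byte form E4 93 A3 at offsets 0–2.
U+28D1A → 4-byte form F0 A8 B4 9A at offsets 3–6.
U+10AF32 → 4-byte form F4 8A BC B2 at offsets 7–10.
U+05DF → 2-byte form D7 9F at offsets 11–12.
U+F42EB → 4-byte form F3 B4 8B AB at offsets 13–16.
U+03B1 → 2-byte form CE B1 at offsets 17–18.
U+10014 → 4-byte form F0 90 80 94 at offsets 19–22.
U+8AE7 → 3-byte form E8 AB A7 at offsets 23–25.
Offset 24 falls in char 8's range; it's byte 2 of E8 AB A7 = 0xAB.

0xAB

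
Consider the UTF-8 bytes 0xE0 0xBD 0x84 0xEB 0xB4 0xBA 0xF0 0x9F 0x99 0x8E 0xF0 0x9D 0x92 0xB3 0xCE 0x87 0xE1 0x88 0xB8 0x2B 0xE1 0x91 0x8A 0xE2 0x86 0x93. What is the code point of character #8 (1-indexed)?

Offset 0: leading byte 0xE0 = 11100000 → 3-byte char #1 = E0 BD 84.
Offset 3: leading byte 0xEB = 11101011 → 3-byte char #2 = EB B4 BA.
Offset 6: leading byte 0xF0 = 11110000 → 4-byte char #3 = F0 9F 99 8E.
Offset 10: leading byte 0xF0 = 11110000 → 4-byte char #4 = F0 9D 92 B3.
Offset 14: leading byte 0xCE = 11001110 → 2-byte char #5 = CE 87.
Offset 16: leading byte 0xE1 = 11100001 → 3-byte char #6 = E1 88 B8.
Offset 19: leading byte 0x2B = 00101011 → 1-byte char #7 = 2B.
Offset 20: leading byte 0xE1 = 11100001 → 3-byte char #8 = E1 91 8A.
Leading byte 0xE1 = 11100001 matches 1110xxxx → 3-byte sequence.
Byte 1: 0xE1 = 11100001, payload 0001 (4 bits).
Byte 2: 0x91 = 10010001 (10xxxxxx ✓), payload 010001.
Byte 3: 0x8A = 10001010 (10xxxxxx ✓), payload 001010.
Concatenate: 0001010001001010 = 0x144A (16 bits → U+144A).

U+144A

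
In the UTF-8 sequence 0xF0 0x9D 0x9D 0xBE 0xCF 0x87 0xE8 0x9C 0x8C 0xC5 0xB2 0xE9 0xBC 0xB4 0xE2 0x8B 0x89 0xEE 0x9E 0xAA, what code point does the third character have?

Offset 0: leading byte 0xF0 = 11110000 → 4-byte char #1 = F0 9D 9D BE.
Offset 4: leading byte 0xCF = 11001111 → 2-byte char #2 = CF 87.
Offset 6: leading byte 0xE8 = 11101000 → 3-byte char #3 = E8 9C 8C.
Leading byte 0xE8 = 11101000 matches 1110xxxx → 3-byte sequence.
Byte 1: 0xE8 = 11101000, payload 1000 (4 bits).
Byte 2: 0x9C = 10011100 (10xxxxxx ✓), payload 011100.
Byte 3: 0x8C = 10001100 (10xxxxxx ✓), payload 001100.
Concatenate: 1000011100001100 = 0x870C (16 bits → U+870C).

U+870C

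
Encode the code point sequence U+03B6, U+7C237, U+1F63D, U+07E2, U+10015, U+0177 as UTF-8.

CE B6 F1 BC 88 B7 F0 9F 98 BD DF A2 F0 90 80 95 C5 B7

U+03B6: 2-byte form → CE B6.
U+7C237: 4-byte form → F1 BC 88 B7.
U+1F63D: 4-byte form → F0 9F 98 BD.
U+07E2: 2-byte form → DF A2.
U+10015: 4-byte form → F0 90 80 95.
U+0177: 2-byte form → C5 B7.
Concatenated (18 bytes): CE B6 F1 BC 88 B7 F0 9F 98 BD DF A2 F0 90 80 95 C5 B7.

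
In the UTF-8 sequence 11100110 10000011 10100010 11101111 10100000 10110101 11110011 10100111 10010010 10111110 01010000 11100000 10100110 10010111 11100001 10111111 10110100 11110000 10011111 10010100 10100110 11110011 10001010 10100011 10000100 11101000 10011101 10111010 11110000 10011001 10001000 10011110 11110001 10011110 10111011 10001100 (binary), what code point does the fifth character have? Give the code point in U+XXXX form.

Offset 0: leading byte 0xE6 = 11100110 → 3-byte char #1 = E6 83 A2.
Offset 3: leading byte 0xEF = 11101111 → 3-byte char #2 = EF A0 B5.
Offset 6: leading byte 0xF3 = 11110011 → 4-byte char #3 = F3 A7 92 BE.
Offset 10: leading byte 0x50 = 01010000 → 1-byte char #4 = 50.
Offset 11: leading byte 0xE0 = 11100000 → 3-byte char #5 = E0 A6 97.
Leading byte 0xE0 = 11100000 matches 1110xxxx → 3-byte sequence.
Byte 1: 0xE0 = 11100000, payload 0000 (4 bits).
Byte 2: 0xA6 = 10100110 (10xxxxxx ✓), payload 100110.
Byte 3: 0x97 = 10010111 (10xxxxxx ✓), payload 010111.
Concatenate: 0000100110010111 = 0x997 (16 bits → U+0997).

U+0997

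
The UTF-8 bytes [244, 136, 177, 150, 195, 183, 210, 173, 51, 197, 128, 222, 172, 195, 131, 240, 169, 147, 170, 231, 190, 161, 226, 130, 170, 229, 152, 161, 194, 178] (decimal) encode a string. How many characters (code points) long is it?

12

Byte at offset 0: 0xF4 = 11110100 → 4-byte char (#1). Advance 4.
Byte at offset 4: 0xC3 = 11000011 → 2-byte char (#2). Advance 2.
Byte at offset 6: 0xD2 = 11010010 → 2-byte char (#3). Advance 2.
Byte at offset 8: 0x33 = 00110011 → 1-byte char (#4). Advance 1.
Byte at offset 9: 0xC5 = 11000101 → 2-byte char (#5). Advance 2.
Byte at offset 11: 0xDE = 11011110 → 2-byte char (#6). Advance 2.
Byte at offset 13: 0xC3 = 11000011 → 2-byte char (#7). Advance 2.
Byte at offset 15: 0xF0 = 11110000 → 4-byte char (#8). Advance 4.
Byte at offset 19: 0xE7 = 11100111 → 3-byte char (#9). Advance 3.
Byte at offset 22: 0xE2 = 11100010 → 3-byte char (#10). Advance 3.
Byte at offset 25: 0xE5 = 11100101 → 3-byte char (#11). Advance 3.
Byte at offset 28: 0xC2 = 11000010 → 2-byte char (#12). Advance 2.
Reached end at offset 30 after 12 code points.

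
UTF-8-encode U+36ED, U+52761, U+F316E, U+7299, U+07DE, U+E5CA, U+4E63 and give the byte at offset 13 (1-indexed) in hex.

1-indexed offset 13 is 0-indexed offset 12.
U+36ED → 3-byte form E3 9B AD at offsets 0–2.
U+52761 → 4-byte form F1 92 9D A1 at offsets 3–6.
U+F316E → 4-byte form F3 B3 85 AE at offsets 7–10.
U+7299 → 3-byte form E7 8A 99 at offsets 11–13.
Offset 12 falls in char 4's range; it's byte 2 of E7 8A 99 = 0x8A.

0x8A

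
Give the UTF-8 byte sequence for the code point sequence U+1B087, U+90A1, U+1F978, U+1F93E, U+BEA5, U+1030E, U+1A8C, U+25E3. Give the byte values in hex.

U+1B087: 4-byte form → F0 9B 82 87.
U+90A1: 3-byte form → E9 82 A1.
U+1F978: 4-byte form → F0 9F A5 B8.
U+1F93E: 4-byte form → F0 9F A4 BE.
U+BEA5: 3-byte form → EB BA A5.
U+1030E: 4-byte form → F0 90 8C 8E.
U+1A8C: 3-byte form → E1 AA 8C.
U+25E3: 3-byte form → E2 97 A3.
Concatenated (28 bytes): F0 9B 82 87 E9 82 A1 F0 9F A5 B8 F0 9F A4 BE EB BA A5 F0 90 8C 8E E1 AA 8C E2 97 A3.

F0 9B 82 87 E9 82 A1 F0 9F A5 B8 F0 9F A4 BE EB BA A5 F0 90 8C 8E E1 AA 8C E2 97 A3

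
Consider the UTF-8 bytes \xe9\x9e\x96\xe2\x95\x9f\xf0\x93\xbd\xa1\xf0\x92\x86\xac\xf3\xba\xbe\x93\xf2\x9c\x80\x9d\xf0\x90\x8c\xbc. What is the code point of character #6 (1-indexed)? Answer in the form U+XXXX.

U+9C01D

Offset 0: leading byte 0xE9 = 11101001 → 3-byte char #1 = E9 9E 96.
Offset 3: leading byte 0xE2 = 11100010 → 3-byte char #2 = E2 95 9F.
Offset 6: leading byte 0xF0 = 11110000 → 4-byte char #3 = F0 93 BD A1.
Offset 10: leading byte 0xF0 = 11110000 → 4-byte char #4 = F0 92 86 AC.
Offset 14: leading byte 0xF3 = 11110011 → 4-byte char #5 = F3 BA BE 93.
Offset 18: leading byte 0xF2 = 11110010 → 4-byte char #6 = F2 9C 80 9D.
Leading byte 0xF2 = 11110010 matches 11110xxx → 4-byte sequence.
Byte 1: 0xF2 = 11110010, payload 010 (3 bits).
Byte 2: 0x9C = 10011100 (10xxxxxx ✓), payload 011100.
Byte 3: 0x80 = 10000000 (10xxxxxx ✓), payload 000000.
Byte 4: 0x9D = 10011101 (10xxxxxx ✓), payload 011101.
Concatenate: 010011100000000011101 = 0x9C01D (21 bits → U+9C01D).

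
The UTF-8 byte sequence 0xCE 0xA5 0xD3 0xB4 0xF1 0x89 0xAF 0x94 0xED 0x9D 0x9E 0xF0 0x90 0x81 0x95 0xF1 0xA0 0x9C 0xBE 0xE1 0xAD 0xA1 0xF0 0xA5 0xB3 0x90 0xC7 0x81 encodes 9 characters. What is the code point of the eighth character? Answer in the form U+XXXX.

U+25CD0

Offset 0: leading byte 0xCE = 11001110 → 2-byte char #1 = CE A5.
Offset 2: leading byte 0xD3 = 11010011 → 2-byte char #2 = D3 B4.
Offset 4: leading byte 0xF1 = 11110001 → 4-byte char #3 = F1 89 AF 94.
Offset 8: leading byte 0xED = 11101101 → 3-byte char #4 = ED 9D 9E.
Offset 11: leading byte 0xF0 = 11110000 → 4-byte char #5 = F0 90 81 95.
Offset 15: leading byte 0xF1 = 11110001 → 4-byte char #6 = F1 A0 9C BE.
Offset 19: leading byte 0xE1 = 11100001 → 3-byte char #7 = E1 AD A1.
Offset 22: leading byte 0xF0 = 11110000 → 4-byte char #8 = F0 A5 B3 90.
Leading byte 0xF0 = 11110000 matches 11110xxx → 4-byte sequence.
Byte 1: 0xF0 = 11110000, payload 000 (3 bits).
Byte 2: 0xA5 = 10100101 (10xxxxxx ✓), payload 100101.
Byte 3: 0xB3 = 10110011 (10xxxxxx ✓), payload 110011.
Byte 4: 0x90 = 10010000 (10xxxxxx ✓), payload 010000.
Concatenate: 000100101110011010000 = 0x25CD0 (21 bits → U+25CD0).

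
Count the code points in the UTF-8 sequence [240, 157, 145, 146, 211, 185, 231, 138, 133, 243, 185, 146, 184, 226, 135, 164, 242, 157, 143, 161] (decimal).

6

Byte at offset 0: 0xF0 = 11110000 → 4-byte char (#1). Advance 4.
Byte at offset 4: 0xD3 = 11010011 → 2-byte char (#2). Advance 2.
Byte at offset 6: 0xE7 = 11100111 → 3-byte char (#3). Advance 3.
Byte at offset 9: 0xF3 = 11110011 → 4-byte char (#4). Advance 4.
Byte at offset 13: 0xE2 = 11100010 → 3-byte char (#5). Advance 3.
Byte at offset 16: 0xF2 = 11110010 → 4-byte char (#6). Advance 4.
Reached end at offset 20 after 6 code points.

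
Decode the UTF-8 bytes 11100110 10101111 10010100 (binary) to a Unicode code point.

Leading byte 0xE6 = 11100110 matches 1110xxxx → 3-byte sequence.
Byte 1: 0xE6 = 11100110, payload 0110 (4 bits).
Byte 2: 0xAF = 10101111 (10xxxxxx ✓), payload 101111.
Byte 3: 0x94 = 10010100 (10xxxxxx ✓), payload 010100.
Concatenate: 0110101111010100 = 0x6BD4 (16 bits → U+6BD4).

U+6BD4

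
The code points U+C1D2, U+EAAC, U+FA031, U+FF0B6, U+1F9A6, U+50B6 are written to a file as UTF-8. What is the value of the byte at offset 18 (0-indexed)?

U+C1D2 → 3-byte form EC 87 92 at offsets 0–2.
U+EAAC → 3-byte form EE AA AC at offsets 3–5.
U+FA031 → 4-byte form F3 BA 80 B1 at offsets 6–9.
U+FF0B6 → 4-byte form F3 BF 82 B6 at offsets 10–13.
U+1F9A6 → 4-byte form F0 9F A6 A6 at offsets 14–17.
U+50B6 → 3-byte form E5 82 B6 at offsets 18–20.
Offset 18 falls in char 6's range; it's byte 1 of E5 82 B6 = 0xE5.

0xE5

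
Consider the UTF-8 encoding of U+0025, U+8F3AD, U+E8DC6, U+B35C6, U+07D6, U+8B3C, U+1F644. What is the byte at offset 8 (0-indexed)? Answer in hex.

U+0025 → 1-byte form 25 at offsets 0–0.
U+8F3AD → 4-byte form F2 8F 8E AD at offsets 1–4.
U+E8DC6 → 4-byte form F3 A8 B7 86 at offsets 5–8.
Offset 8 falls in char 3's range; it's byte 4 of F3 A8 B7 86 = 0x86.

0x86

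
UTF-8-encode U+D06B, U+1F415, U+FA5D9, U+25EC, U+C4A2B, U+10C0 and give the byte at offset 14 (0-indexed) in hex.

U+D06B → 3-byte form ED 81 AB at offsets 0–2.
U+1F415 → 4-byte form F0 9F 90 95 at offsets 3–6.
U+FA5D9 → 4-byte form F3 BA 97 99 at offsets 7–10.
U+25EC → 3-byte form E2 97 AC at offsets 11–13.
U+C4A2B → 4-byte form F3 84 A8 AB at offsets 14–17.
Offset 14 falls in char 5's range; it's byte 1 of F3 84 A8 AB = 0xF3.

0xF3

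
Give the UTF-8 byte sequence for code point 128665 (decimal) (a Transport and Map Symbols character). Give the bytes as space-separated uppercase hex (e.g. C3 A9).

U+1F699 = 0x1F699 = 128665 decimal. In range U+10000–U+10FFFF → 4-byte form: 11110xxx 10xxxxxx 10xxxxxx 10xxxxxx.
Binary (21 bits): 000011111011010011001.
Split 3+6+6+6: 000 | 011111 | 011010 | 011001.
Byte 1: 11110000 = 0xF0.
Byte 2: 10011111 = 0x9F.
Byte 3: 10011010 = 0x9A.
Byte 4: 10011001 = 0x99.

F0 9F 9A 99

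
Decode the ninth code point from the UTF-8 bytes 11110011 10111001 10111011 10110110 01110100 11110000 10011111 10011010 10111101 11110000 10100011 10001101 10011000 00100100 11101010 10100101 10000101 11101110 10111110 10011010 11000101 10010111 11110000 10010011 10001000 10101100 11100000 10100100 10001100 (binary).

U+1322C

Offset 0: leading byte 0xF3 = 11110011 → 4-byte char #1 = F3 B9 BB B6.
Offset 4: leading byte 0x74 = 01110100 → 1-byte char #2 = 74.
Offset 5: leading byte 0xF0 = 11110000 → 4-byte char #3 = F0 9F 9A BD.
Offset 9: leading byte 0xF0 = 11110000 → 4-byte char #4 = F0 A3 8D 98.
Offset 13: leading byte 0x24 = 00100100 → 1-byte char #5 = 24.
Offset 14: leading byte 0xEA = 11101010 → 3-byte char #6 = EA A5 85.
Offset 17: leading byte 0xEE = 11101110 → 3-byte char #7 = EE BE 9A.
Offset 20: leading byte 0xC5 = 11000101 → 2-byte char #8 = C5 97.
Offset 22: leading byte 0xF0 = 11110000 → 4-byte char #9 = F0 93 88 AC.
Leading byte 0xF0 = 11110000 matches 11110xxx → 4-byte sequence.
Byte 1: 0xF0 = 11110000, payload 000 (3 bits).
Byte 2: 0x93 = 10010011 (10xxxxxx ✓), payload 010011.
Byte 3: 0x88 = 10001000 (10xxxxxx ✓), payload 001000.
Byte 4: 0xAC = 10101100 (10xxxxxx ✓), payload 101100.
Concatenate: 000010011001000101100 = 0x1322C (21 bits → U+1322C).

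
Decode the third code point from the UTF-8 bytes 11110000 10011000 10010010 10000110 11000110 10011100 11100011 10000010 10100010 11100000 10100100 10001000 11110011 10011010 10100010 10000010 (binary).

Offset 0: leading byte 0xF0 = 11110000 → 4-byte char #1 = F0 98 92 86.
Offset 4: leading byte 0xC6 = 11000110 → 2-byte char #2 = C6 9C.
Offset 6: leading byte 0xE3 = 11100011 → 3-byte char #3 = E3 82 A2.
Leading byte 0xE3 = 11100011 matches 1110xxxx → 3-byte sequence.
Byte 1: 0xE3 = 11100011, payload 0011 (4 bits).
Byte 2: 0x82 = 10000010 (10xxxxxx ✓), payload 000010.
Byte 3: 0xA2 = 10100010 (10xxxxxx ✓), payload 100010.
Concatenate: 0011000010100010 = 0x30A2 (16 bits → U+30A2).

U+30A2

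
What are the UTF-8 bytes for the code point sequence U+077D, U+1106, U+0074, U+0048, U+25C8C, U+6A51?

DD BD E1 84 86 74 48 F0 A5 B2 8C E6 A9 91

U+077D: 2-byte form → DD BD.
U+1106: 3-byte form → E1 84 86.
U+0074: 1-byte form → 74.
U+0048: 1-byte form → 48.
U+25C8C: 4-byte form → F0 A5 B2 8C.
U+6A51: 3-byte form → E6 A9 91.
Concatenated (14 bytes): DD BD E1 84 86 74 48 F0 A5 B2 8C E6 A9 91.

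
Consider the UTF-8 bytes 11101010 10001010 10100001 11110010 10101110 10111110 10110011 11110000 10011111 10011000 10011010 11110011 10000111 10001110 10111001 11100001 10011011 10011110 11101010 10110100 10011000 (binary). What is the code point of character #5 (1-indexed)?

Offset 0: leading byte 0xEA = 11101010 → 3-byte char #1 = EA 8A A1.
Offset 3: leading byte 0xF2 = 11110010 → 4-byte char #2 = F2 AE BE B3.
Offset 7: leading byte 0xF0 = 11110000 → 4-byte char #3 = F0 9F 98 9A.
Offset 11: leading byte 0xF3 = 11110011 → 4-byte char #4 = F3 87 8E B9.
Offset 15: leading byte 0xE1 = 11100001 → 3-byte char #5 = E1 9B 9E.
Leading byte 0xE1 = 11100001 matches 1110xxxx → 3-byte sequence.
Byte 1: 0xE1 = 11100001, payload 0001 (4 bits).
Byte 2: 0x9B = 10011011 (10xxxxxx ✓), payload 011011.
Byte 3: 0x9E = 10011110 (10xxxxxx ✓), payload 011110.
Concatenate: 0001011011011110 = 0x16DE (16 bits → U+16DE).

U+16DE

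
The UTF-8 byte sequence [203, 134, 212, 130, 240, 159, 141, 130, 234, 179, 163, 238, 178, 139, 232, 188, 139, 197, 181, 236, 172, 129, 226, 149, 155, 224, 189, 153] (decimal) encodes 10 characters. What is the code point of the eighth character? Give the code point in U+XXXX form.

U+CB01

Offset 0: leading byte 0xCB = 11001011 → 2-byte char #1 = CB 86.
Offset 2: leading byte 0xD4 = 11010100 → 2-byte char #2 = D4 82.
Offset 4: leading byte 0xF0 = 11110000 → 4-byte char #3 = F0 9F 8D 82.
Offset 8: leading byte 0xEA = 11101010 → 3-byte char #4 = EA B3 A3.
Offset 11: leading byte 0xEE = 11101110 → 3-byte char #5 = EE B2 8B.
Offset 14: leading byte 0xE8 = 11101000 → 3-byte char #6 = E8 BC 8B.
Offset 17: leading byte 0xC5 = 11000101 → 2-byte char #7 = C5 B5.
Offset 19: leading byte 0xEC = 11101100 → 3-byte char #8 = EC AC 81.
Leading byte 0xEC = 11101100 matches 1110xxxx → 3-byte sequence.
Byte 1: 0xEC = 11101100, payload 1100 (4 bits).
Byte 2: 0xAC = 10101100 (10xxxxxx ✓), payload 101100.
Byte 3: 0x81 = 10000001 (10xxxxxx ✓), payload 000001.
Concatenate: 1100101100000001 = 0xCB01 (16 bits → U+CB01).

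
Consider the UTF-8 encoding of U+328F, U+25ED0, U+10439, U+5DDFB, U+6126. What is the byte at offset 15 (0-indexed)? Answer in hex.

0xE6

U+328F → 3-byte form E3 8A 8F at offsets 0–2.
U+25ED0 → 4-byte form F0 A5 BB 90 at offsets 3–6.
U+10439 → 4-byte form F0 90 90 B9 at offsets 7–10.
U+5DDFB → 4-byte form F1 9D B7 BB at offsets 11–14.
U+6126 → 3-byte form E6 84 A6 at offsets 15–17.
Offset 15 falls in char 5's range; it's byte 1 of E6 84 A6 = 0xE6.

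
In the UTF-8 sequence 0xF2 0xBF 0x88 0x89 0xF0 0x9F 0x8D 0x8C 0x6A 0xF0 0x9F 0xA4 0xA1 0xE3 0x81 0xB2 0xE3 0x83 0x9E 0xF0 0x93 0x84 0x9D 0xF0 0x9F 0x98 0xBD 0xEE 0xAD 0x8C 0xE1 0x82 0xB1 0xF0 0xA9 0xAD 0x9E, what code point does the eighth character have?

U+1F63D

Offset 0: leading byte 0xF2 = 11110010 → 4-byte char #1 = F2 BF 88 89.
Offset 4: leading byte 0xF0 = 11110000 → 4-byte char #2 = F0 9F 8D 8C.
Offset 8: leading byte 0x6A = 01101010 → 1-byte char #3 = 6A.
Offset 9: leading byte 0xF0 = 11110000 → 4-byte char #4 = F0 9F A4 A1.
Offset 13: leading byte 0xE3 = 11100011 → 3-byte char #5 = E3 81 B2.
Offset 16: leading byte 0xE3 = 11100011 → 3-byte char #6 = E3 83 9E.
Offset 19: leading byte 0xF0 = 11110000 → 4-byte char #7 = F0 93 84 9D.
Offset 23: leading byte 0xF0 = 11110000 → 4-byte char #8 = F0 9F 98 BD.
Leading byte 0xF0 = 11110000 matches 11110xxx → 4-byte sequence.
Byte 1: 0xF0 = 11110000, payload 000 (3 bits).
Byte 2: 0x9F = 10011111 (10xxxxxx ✓), payload 011111.
Byte 3: 0x98 = 10011000 (10xxxxxx ✓), payload 011000.
Byte 4: 0xBD = 10111101 (10xxxxxx ✓), payload 111101.
Concatenate: 000011111011000111101 = 0x1F63D (21 bits → U+1F63D).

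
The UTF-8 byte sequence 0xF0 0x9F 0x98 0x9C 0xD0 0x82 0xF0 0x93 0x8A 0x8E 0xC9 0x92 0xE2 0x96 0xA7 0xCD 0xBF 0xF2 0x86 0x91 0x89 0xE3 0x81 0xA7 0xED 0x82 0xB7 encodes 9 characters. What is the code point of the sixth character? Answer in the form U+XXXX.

U+037F

Offset 0: leading byte 0xF0 = 11110000 → 4-byte char #1 = F0 9F 98 9C.
Offset 4: leading byte 0xD0 = 11010000 → 2-byte char #2 = D0 82.
Offset 6: leading byte 0xF0 = 11110000 → 4-byte char #3 = F0 93 8A 8E.
Offset 10: leading byte 0xC9 = 11001001 → 2-byte char #4 = C9 92.
Offset 12: leading byte 0xE2 = 11100010 → 3-byte char #5 = E2 96 A7.
Offset 15: leading byte 0xCD = 11001101 → 2-byte char #6 = CD BF.
Leading byte 0xCD = 11001101 matches 110xxxxx → 2-byte sequence.
Byte 1: 0xCD = 11001101, payload 01101 (5 bits).
Byte 2: 0xBF = 10111111 (10xxxxxx ✓), payload 111111.
Concatenate: 01101111111 = 0x37F (11 bits → U+037F).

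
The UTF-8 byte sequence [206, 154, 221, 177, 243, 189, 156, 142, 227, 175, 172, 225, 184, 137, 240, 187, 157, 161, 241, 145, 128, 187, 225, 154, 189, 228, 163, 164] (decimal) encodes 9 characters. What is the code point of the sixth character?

Offset 0: leading byte 0xCE = 11001110 → 2-byte char #1 = CE 9A.
Offset 2: leading byte 0xDD = 11011101 → 2-byte char #2 = DD B1.
Offset 4: leading byte 0xF3 = 11110011 → 4-byte char #3 = F3 BD 9C 8E.
Offset 8: leading byte 0xE3 = 11100011 → 3-byte char #4 = E3 AF AC.
Offset 11: leading byte 0xE1 = 11100001 → 3-byte char #5 = E1 B8 89.
Offset 14: leading byte 0xF0 = 11110000 → 4-byte char #6 = F0 BB 9D A1.
Leading byte 0xF0 = 11110000 matches 11110xxx → 4-byte sequence.
Byte 1: 0xF0 = 11110000, payload 000 (3 bits).
Byte 2: 0xBB = 10111011 (10xxxxxx ✓), payload 111011.
Byte 3: 0x9D = 10011101 (10xxxxxx ✓), payload 011101.
Byte 4: 0xA1 = 10100001 (10xxxxxx ✓), payload 100001.
Concatenate: 000111011011101100001 = 0x3B761 (21 bits → U+3B761).

U+3B761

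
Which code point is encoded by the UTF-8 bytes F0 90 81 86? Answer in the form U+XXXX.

U+10046

Leading byte 0xF0 = 11110000 matches 11110xxx → 4-byte sequence.
Byte 1: 0xF0 = 11110000, payload 000 (3 bits).
Byte 2: 0x90 = 10010000 (10xxxxxx ✓), payload 010000.
Byte 3: 0x81 = 10000001 (10xxxxxx ✓), payload 000001.
Byte 4: 0x86 = 10000110 (10xxxxxx ✓), payload 000110.
Concatenate: 000010000000001000110 = 0x10046 (21 bits → U+10046).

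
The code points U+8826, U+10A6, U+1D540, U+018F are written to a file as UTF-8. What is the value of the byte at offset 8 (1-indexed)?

1-indexed offset 8 is 0-indexed offset 7.
U+8826 → 3-byte form E8 A0 A6 at offsets 0–2.
U+10A6 → 3-byte form E1 82 A6 at offsets 3–5.
U+1D540 → 4-byte form F0 9D 95 80 at offsets 6–9.
Offset 7 falls in char 3's range; it's byte 2 of F0 9D 95 80 = 0x9D.

0x9D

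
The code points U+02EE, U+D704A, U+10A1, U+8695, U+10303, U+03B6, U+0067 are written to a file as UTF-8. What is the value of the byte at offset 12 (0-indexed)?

U+02EE → 2-byte form CB AE at offsets 0–1.
U+D704A → 4-byte form F3 97 81 8A at offsets 2–5.
U+10A1 → 3-byte form E1 82 A1 at offsets 6–8.
U+8695 → 3-byte form E8 9A 95 at offsets 9–11.
U+10303 → 4-byte form F0 90 8C 83 at offsets 12–15.
Offset 12 falls in char 5's range; it's byte 1 of F0 90 8C 83 = 0xF0.

0xF0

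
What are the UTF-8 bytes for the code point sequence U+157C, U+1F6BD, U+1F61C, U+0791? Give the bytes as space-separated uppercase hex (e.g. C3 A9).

U+157C: 3-byte form → E1 95 BC.
U+1F6BD: 4-byte form → F0 9F 9A BD.
U+1F61C: 4-byte form → F0 9F 98 9C.
U+0791: 2-byte form → DE 91.
Concatenated (13 bytes): E1 95 BC F0 9F 9A BD F0 9F 98 9C DE 91.

E1 95 BC F0 9F 9A BD F0 9F 98 9C DE 91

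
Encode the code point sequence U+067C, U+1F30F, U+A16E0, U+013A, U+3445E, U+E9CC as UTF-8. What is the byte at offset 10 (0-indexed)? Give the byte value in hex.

U+067C → 2-byte form D9 BC at offsets 0–1.
U+1F30F → 4-byte form F0 9F 8C 8F at offsets 2–5.
U+A16E0 → 4-byte form F2 A1 9B A0 at offsets 6–9.
U+013A → 2-byte form C4 BA at offsets 10–11.
Offset 10 falls in char 4's range; it's byte 1 of C4 BA = 0xC4.

0xC4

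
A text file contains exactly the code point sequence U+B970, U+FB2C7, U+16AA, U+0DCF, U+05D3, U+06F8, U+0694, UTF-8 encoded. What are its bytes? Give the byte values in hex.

U+B970: 3-byte form → EB A5 B0.
U+FB2C7: 4-byte form → F3 BB 8B 87.
U+16AA: 3-byte form → E1 9A AA.
U+0DCF: 3-byte form → E0 B7 8F.
U+05D3: 2-byte form → D7 93.
U+06F8: 2-byte form → DB B8.
U+0694: 2-byte form → DA 94.
Concatenated (19 bytes): EB A5 B0 F3 BB 8B 87 E1 9A AA E0 B7 8F D7 93 DB B8 DA 94.

EB A5 B0 F3 BB 8B 87 E1 9A AA E0 B7 8F D7 93 DB B8 DA 94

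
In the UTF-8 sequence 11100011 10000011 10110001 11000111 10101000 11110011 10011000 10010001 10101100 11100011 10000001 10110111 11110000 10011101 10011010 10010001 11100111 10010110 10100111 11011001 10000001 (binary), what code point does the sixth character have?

Offset 0: leading byte 0xE3 = 11100011 → 3-byte char #1 = E3 83 B1.
Offset 3: leading byte 0xC7 = 11000111 → 2-byte char #2 = C7 A8.
Offset 5: leading byte 0xF3 = 11110011 → 4-byte char #3 = F3 98 91 AC.
Offset 9: leading byte 0xE3 = 11100011 → 3-byte char #4 = E3 81 B7.
Offset 12: leading byte 0xF0 = 11110000 → 4-byte char #5 = F0 9D 9A 91.
Offset 16: leading byte 0xE7 = 11100111 → 3-byte char #6 = E7 96 A7.
Leading byte 0xE7 = 11100111 matches 1110xxxx → 3-byte sequence.
Byte 1: 0xE7 = 11100111, payload 0111 (4 bits).
Byte 2: 0x96 = 10010110 (10xxxxxx ✓), payload 010110.
Byte 3: 0xA7 = 10100111 (10xxxxxx ✓), payload 100111.
Concatenate: 0111010110100111 = 0x75A7 (16 bits → U+75A7).

U+75A7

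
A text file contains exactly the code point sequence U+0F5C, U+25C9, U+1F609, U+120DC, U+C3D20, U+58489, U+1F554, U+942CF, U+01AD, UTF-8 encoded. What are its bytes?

U+0F5C: 3-byte form → E0 BD 9C.
U+25C9: 3-byte form → E2 97 89.
U+1F609: 4-byte form → F0 9F 98 89.
U+120DC: 4-byte form → F0 92 83 9C.
U+C3D20: 4-byte form → F3 83 B4 A0.
U+58489: 4-byte form → F1 98 92 89.
U+1F554: 4-byte form → F0 9F 95 94.
U+942CF: 4-byte form → F2 94 8B 8F.
U+01AD: 2-byte form → C6 AD.
Concatenated (32 bytes): E0 BD 9C E2 97 89 F0 9F 98 89 F0 92 83 9C F3 83 B4 A0 F1 98 92 89 F0 9F 95 94 F2 94 8B 8F C6 AD.

E0 BD 9C E2 97 89 F0 9F 98 89 F0 92 83 9C F3 83 B4 A0 F1 98 92 89 F0 9F 95 94 F2 94 8B 8F C6 AD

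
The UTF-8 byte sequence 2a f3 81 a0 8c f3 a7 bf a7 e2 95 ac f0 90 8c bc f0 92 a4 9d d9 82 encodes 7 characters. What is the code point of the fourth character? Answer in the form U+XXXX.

U+256C

Offset 0: leading byte 0x2A = 00101010 → 1-byte char #1 = 2A.
Offset 1: leading byte 0xF3 = 11110011 → 4-byte char #2 = F3 81 A0 8C.
Offset 5: leading byte 0xF3 = 11110011 → 4-byte char #3 = F3 A7 BF A7.
Offset 9: leading byte 0xE2 = 11100010 → 3-byte char #4 = E2 95 AC.
Leading byte 0xE2 = 11100010 matches 1110xxxx → 3-byte sequence.
Byte 1: 0xE2 = 11100010, payload 0010 (4 bits).
Byte 2: 0x95 = 10010101 (10xxxxxx ✓), payload 010101.
Byte 3: 0xAC = 10101100 (10xxxxxx ✓), payload 101100.
Concatenate: 0010010101101100 = 0x256C (16 bits → U+256C).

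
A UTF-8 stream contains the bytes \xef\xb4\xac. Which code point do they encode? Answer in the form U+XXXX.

U+FD2C

Leading byte 0xEF = 11101111 matches 1110xxxx → 3-byte sequence.
Byte 1: 0xEF = 11101111, payload 1111 (4 bits).
Byte 2: 0xB4 = 10110100 (10xxxxxx ✓), payload 110100.
Byte 3: 0xAC = 10101100 (10xxxxxx ✓), payload 101100.
Concatenate: 1111110100101100 = 0xFD2C (16 bits → U+FD2C).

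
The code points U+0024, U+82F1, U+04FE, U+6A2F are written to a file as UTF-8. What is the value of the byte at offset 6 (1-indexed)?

1-indexed offset 6 is 0-indexed offset 5.
U+0024 → 1-byte form 24 at offsets 0–0.
U+82F1 → 3-byte form E8 8B B1 at offsets 1–3.
U+04FE → 2-byte form D3 BE at offsets 4–5.
Offset 5 falls in char 3's range; it's byte 2 of D3 BE = 0xBE.

0xBE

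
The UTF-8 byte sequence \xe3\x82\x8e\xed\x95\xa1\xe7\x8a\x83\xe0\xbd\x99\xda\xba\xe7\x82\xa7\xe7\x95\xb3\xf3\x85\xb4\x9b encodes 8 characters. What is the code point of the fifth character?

U+06BA

Offset 0: leading byte 0xE3 = 11100011 → 3-byte char #1 = E3 82 8E.
Offset 3: leading byte 0xED = 11101101 → 3-byte char #2 = ED 95 A1.
Offset 6: leading byte 0xE7 = 11100111 → 3-byte char #3 = E7 8A 83.
Offset 9: leading byte 0xE0 = 11100000 → 3-byte char #4 = E0 BD 99.
Offset 12: leading byte 0xDA = 11011010 → 2-byte char #5 = DA BA.
Leading byte 0xDA = 11011010 matches 110xxxxx → 2-byte sequence.
Byte 1: 0xDA = 11011010, payload 11010 (5 bits).
Byte 2: 0xBA = 10111010 (10xxxxxx ✓), payload 111010.
Concatenate: 11010111010 = 0x6BA (11 bits → U+06BA).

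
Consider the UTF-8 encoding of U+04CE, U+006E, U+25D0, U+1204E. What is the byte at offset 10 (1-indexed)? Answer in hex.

1-indexed offset 10 is 0-indexed offset 9.
U+04CE → 2-byte form D3 8E at offsets 0–1.
U+006E → 1-byte form 6E at offsets 2–2.
U+25D0 → 3-byte form E2 97 90 at offsets 3–5.
U+1204E → 4-byte form F0 92 81 8E at offsets 6–9.
Offset 9 falls in char 4's range; it's byte 4 of F0 92 81 8E = 0x8E.

0x8E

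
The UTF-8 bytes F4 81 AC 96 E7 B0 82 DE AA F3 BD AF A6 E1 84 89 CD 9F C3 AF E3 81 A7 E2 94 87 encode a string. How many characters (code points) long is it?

9

Byte at offset 0: 0xF4 = 11110100 → 4-byte char (#1). Advance 4.
Byte at offset 4: 0xE7 = 11100111 → 3-byte char (#2). Advance 3.
Byte at offset 7: 0xDE = 11011110 → 2-byte char (#3). Advance 2.
Byte at offset 9: 0xF3 = 11110011 → 4-byte char (#4). Advance 4.
Byte at offset 13: 0xE1 = 11100001 → 3-byte char (#5). Advance 3.
Byte at offset 16: 0xCD = 11001101 → 2-byte char (#6). Advance 2.
Byte at offset 18: 0xC3 = 11000011 → 2-byte char (#7). Advance 2.
Byte at offset 20: 0xE3 = 11100011 → 3-byte char (#8). Advance 3.
Byte at offset 23: 0xE2 = 11100010 → 3-byte char (#9). Advance 3.
Reached end at offset 26 after 9 code points.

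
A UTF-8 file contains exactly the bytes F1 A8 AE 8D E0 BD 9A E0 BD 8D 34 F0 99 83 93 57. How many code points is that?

Byte at offset 0: 0xF1 = 11110001 → 4-byte char (#1). Advance 4.
Byte at offset 4: 0xE0 = 11100000 → 3-byte char (#2). Advance 3.
Byte at offset 7: 0xE0 = 11100000 → 3-byte char (#3). Advance 3.
Byte at offset 10: 0x34 = 00110100 → 1-byte char (#4). Advance 1.
Byte at offset 11: 0xF0 = 11110000 → 4-byte char (#5). Advance 4.
Byte at offset 15: 0x57 = 01010111 → 1-byte char (#6). Advance 1.
Reached end at offset 16 after 6 code points.

6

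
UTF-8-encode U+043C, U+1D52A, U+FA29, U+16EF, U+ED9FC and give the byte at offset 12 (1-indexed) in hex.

1-indexed offset 12 is 0-indexed offset 11.
U+043C → 2-byte form D0 BC at offsets 0–1.
U+1D52A → 4-byte form F0 9D 94 AA at offsets 2–5.
U+FA29 → 3-byte form EF A8 A9 at offsets 6–8.
U+16EF → 3-byte form E1 9B AF at offsets 9–11.
Offset 11 falls in char 4's range; it's byte 3 of E1 9B AF = 0xAF.

0xAF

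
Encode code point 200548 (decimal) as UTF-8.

F0 B0 BD A4

U+30F64 = 0x30F64 = 200548 decimal. In range U+10000–U+10FFFF → 4-byte form: 11110xxx 10xxxxxx 10xxxxxx 10xxxxxx.
Binary (21 bits): 000110000111101100100.
Split 3+6+6+6: 000 | 110000 | 111101 | 100100.
Byte 1: 11110000 = 0xF0.
Byte 2: 10110000 = 0xB0.
Byte 3: 10111101 = 0xBD.
Byte 4: 10100100 = 0xA4.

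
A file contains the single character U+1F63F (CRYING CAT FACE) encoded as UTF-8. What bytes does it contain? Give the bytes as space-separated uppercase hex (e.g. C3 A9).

F0 9F 98 BF

U+1F63F = 0x1F63F = 128575 decimal. In range U+10000–U+10FFFF → 4-byte form: 11110xxx 10xxxxxx 10xxxxxx 10xxxxxx.
Binary (21 bits): 000011111011000111111.
Split 3+6+6+6: 000 | 011111 | 011000 | 111111.
Byte 1: 11110000 = 0xF0.
Byte 2: 10011111 = 0x9F.
Byte 3: 10011000 = 0x98.
Byte 4: 10111111 = 0xBF.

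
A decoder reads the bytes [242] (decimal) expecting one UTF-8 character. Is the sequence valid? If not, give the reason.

invalid (sequence truncated)

Leading byte 0xF2 = 11110010 → 4-byte form, but only 1 byte is present.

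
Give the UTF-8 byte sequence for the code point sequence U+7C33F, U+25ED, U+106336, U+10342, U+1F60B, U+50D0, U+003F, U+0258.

U+7C33F: 4-byte form → F1 BC 8C BF.
U+25ED: 3-byte form → E2 97 AD.
U+106336: 4-byte form → F4 86 8C B6.
U+10342: 4-byte form → F0 90 8D 82.
U+1F60B: 4-byte form → F0 9F 98 8B.
U+50D0: 3-byte form → E5 83 90.
U+003F: 1-byte form → 3F.
U+0258: 2-byte form → C9 98.
Concatenated (25 bytes): F1 BC 8C BF E2 97 AD F4 86 8C B6 F0 90 8D 82 F0 9F 98 8B E5 83 90 3F C9 98.

F1 BC 8C BF E2 97 AD F4 86 8C B6 F0 90 8D 82 F0 9F 98 8B E5 83 90 3F C9 98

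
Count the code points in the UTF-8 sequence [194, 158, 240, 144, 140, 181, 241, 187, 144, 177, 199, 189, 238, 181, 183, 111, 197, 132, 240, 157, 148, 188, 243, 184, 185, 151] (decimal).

9

Byte at offset 0: 0xC2 = 11000010 → 2-byte char (#1). Advance 2.
Byte at offset 2: 0xF0 = 11110000 → 4-byte char (#2). Advance 4.
Byte at offset 6: 0xF1 = 11110001 → 4-byte char (#3). Advance 4.
Byte at offset 10: 0xC7 = 11000111 → 2-byte char (#4). Advance 2.
Byte at offset 12: 0xEE = 11101110 → 3-byte char (#5). Advance 3.
Byte at offset 15: 0x6F = 01101111 → 1-byte char (#6). Advance 1.
Byte at offset 16: 0xC5 = 11000101 → 2-byte char (#7). Advance 2.
Byte at offset 18: 0xF0 = 11110000 → 4-byte char (#8). Advance 4.
Byte at offset 22: 0xF3 = 11110011 → 4-byte char (#9). Advance 4.
Reached end at offset 26 after 9 code points.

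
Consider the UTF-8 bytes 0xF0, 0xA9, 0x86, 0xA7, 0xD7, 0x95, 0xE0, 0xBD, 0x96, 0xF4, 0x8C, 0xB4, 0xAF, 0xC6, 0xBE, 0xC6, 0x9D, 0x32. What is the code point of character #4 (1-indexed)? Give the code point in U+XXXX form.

U+10CD2F

Offset 0: leading byte 0xF0 = 11110000 → 4-byte char #1 = F0 A9 86 A7.
Offset 4: leading byte 0xD7 = 11010111 → 2-byte char #2 = D7 95.
Offset 6: leading byte 0xE0 = 11100000 → 3-byte char #3 = E0 BD 96.
Offset 9: leading byte 0xF4 = 11110100 → 4-byte char #4 = F4 8C B4 AF.
Leading byte 0xF4 = 11110100 matches 11110xxx → 4-byte sequence.
Byte 1: 0xF4 = 11110100, payload 100 (3 bits).
Byte 2: 0x8C = 10001100 (10xxxxxx ✓), payload 001100.
Byte 3: 0xB4 = 10110100 (10xxxxxx ✓), payload 110100.
Byte 4: 0xAF = 10101111 (10xxxxxx ✓), payload 101111.
Concatenate: 100001100110100101111 = 0x10CD2F (21 bits → U+10CD2F).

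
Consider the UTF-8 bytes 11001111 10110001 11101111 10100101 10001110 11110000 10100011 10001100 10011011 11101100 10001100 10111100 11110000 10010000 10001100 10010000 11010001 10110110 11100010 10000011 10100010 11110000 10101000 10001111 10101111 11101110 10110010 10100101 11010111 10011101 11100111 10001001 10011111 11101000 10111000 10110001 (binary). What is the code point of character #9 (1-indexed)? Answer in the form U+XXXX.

U+ECA5

Offset 0: leading byte 0xCF = 11001111 → 2-byte char #1 = CF B1.
Offset 2: leading byte 0xEF = 11101111 → 3-byte char #2 = EF A5 8E.
Offset 5: leading byte 0xF0 = 11110000 → 4-byte char #3 = F0 A3 8C 9B.
Offset 9: leading byte 0xEC = 11101100 → 3-byte char #4 = EC 8C BC.
Offset 12: leading byte 0xF0 = 11110000 → 4-byte char #5 = F0 90 8C 90.
Offset 16: leading byte 0xD1 = 11010001 → 2-byte char #6 = D1 B6.
Offset 18: leading byte 0xE2 = 11100010 → 3-byte char #7 = E2 83 A2.
Offset 21: leading byte 0xF0 = 11110000 → 4-byte char #8 = F0 A8 8F AF.
Offset 25: leading byte 0xEE = 11101110 → 3-byte char #9 = EE B2 A5.
Leading byte 0xEE = 11101110 matches 1110xxxx → 3-byte sequence.
Byte 1: 0xEE = 11101110, payload 1110 (4 bits).
Byte 2: 0xB2 = 10110010 (10xxxxxx ✓), payload 110010.
Byte 3: 0xA5 = 10100101 (10xxxxxx ✓), payload 100101.
Concatenate: 1110110010100101 = 0xECA5 (16 bits → U+ECA5).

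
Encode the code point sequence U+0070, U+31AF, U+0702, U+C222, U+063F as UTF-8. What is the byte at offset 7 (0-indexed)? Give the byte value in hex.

0x88

U+0070 → 1-byte form 70 at offsets 0–0.
U+31AF → 3-byte form E3 86 AF at offsets 1–3.
U+0702 → 2-byte form DC 82 at offsets 4–5.
U+C222 → 3-byte form EC 88 A2 at offsets 6–8.
Offset 7 falls in char 4's range; it's byte 2 of EC 88 A2 = 0x88.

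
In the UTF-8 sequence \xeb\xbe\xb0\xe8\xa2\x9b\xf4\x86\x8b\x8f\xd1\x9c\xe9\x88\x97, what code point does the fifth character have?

U+9217

Offset 0: leading byte 0xEB = 11101011 → 3-byte char #1 = EB BE B0.
Offset 3: leading byte 0xE8 = 11101000 → 3-byte char #2 = E8 A2 9B.
Offset 6: leading byte 0xF4 = 11110100 → 4-byte char #3 = F4 86 8B 8F.
Offset 10: leading byte 0xD1 = 11010001 → 2-byte char #4 = D1 9C.
Offset 12: leading byte 0xE9 = 11101001 → 3-byte char #5 = E9 88 97.
Leading byte 0xE9 = 11101001 matches 1110xxxx → 3-byte sequence.
Byte 1: 0xE9 = 11101001, payload 1001 (4 bits).
Byte 2: 0x88 = 10001000 (10xxxxxx ✓), payload 001000.
Byte 3: 0x97 = 10010111 (10xxxxxx ✓), payload 010111.
Concatenate: 1001001000010111 = 0x9217 (16 bits → U+9217).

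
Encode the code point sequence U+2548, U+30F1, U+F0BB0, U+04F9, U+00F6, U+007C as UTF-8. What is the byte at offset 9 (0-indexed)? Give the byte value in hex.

0xB0

U+2548 → 3-byte form E2 95 88 at offsets 0–2.
U+30F1 → 3-byte form E3 83 B1 at offsets 3–5.
U+F0BB0 → 4-byte form F3 B0 AE B0 at offsets 6–9.
Offset 9 falls in char 3's range; it's byte 4 of F3 B0 AE B0 = 0xB0.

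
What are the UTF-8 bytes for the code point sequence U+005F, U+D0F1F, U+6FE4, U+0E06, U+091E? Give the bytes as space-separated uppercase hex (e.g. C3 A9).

5F F3 90 BC 9F E6 BF A4 E0 B8 86 E0 A4 9E

U+005F: 1-byte form → 5F.
U+D0F1F: 4-byte form → F3 90 BC 9F.
U+6FE4: 3-byte form → E6 BF A4.
U+0E06: 3-byte form → E0 B8 86.
U+091E: 3-byte form → E0 A4 9E.
Concatenated (14 bytes): 5F F3 90 BC 9F E6 BF A4 E0 B8 86 E0 A4 9E.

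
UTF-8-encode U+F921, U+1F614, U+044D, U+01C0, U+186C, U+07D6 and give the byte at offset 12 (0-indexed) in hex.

U+F921 → 3-byte form EF A4 A1 at offsets 0–2.
U+1F614 → 4-byte form F0 9F 98 94 at offsets 3–6.
U+044D → 2-byte form D1 8D at offsets 7–8.
U+01C0 → 2-byte form C7 80 at offsets 9–10.
U+186C → 3-byte form E1 A1 AC at offsets 11–13.
Offset 12 falls in char 5's range; it's byte 2 of E1 A1 AC = 0xA1.

0xA1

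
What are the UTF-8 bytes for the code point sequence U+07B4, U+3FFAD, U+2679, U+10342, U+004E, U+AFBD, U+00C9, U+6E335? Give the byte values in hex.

DE B4 F0 BF BE AD E2 99 B9 F0 90 8D 82 4E EA BE BD C3 89 F1 AE 8C B5

U+07B4: 2-byte form → DE B4.
U+3FFAD: 4-byte form → F0 BF BE AD.
U+2679: 3-byte form → E2 99 B9.
U+10342: 4-byte form → F0 90 8D 82.
U+004E: 1-byte form → 4E.
U+AFBD: 3-byte form → EA BE BD.
U+00C9: 2-byte form → C3 89.
U+6E335: 4-byte form → F1 AE 8C B5.
Concatenated (23 bytes): DE B4 F0 BF BE AD E2 99 B9 F0 90 8D 82 4E EA BE BD C3 89 F1 AE 8C B5.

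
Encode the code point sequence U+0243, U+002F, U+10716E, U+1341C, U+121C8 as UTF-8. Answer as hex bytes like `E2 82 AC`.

U+0243: 2-byte form → C9 83.
U+002F: 1-byte form → 2F.
U+10716E: 4-byte form → F4 87 85 AE.
U+1341C: 4-byte form → F0 93 90 9C.
U+121C8: 4-byte form → F0 92 87 88.
Concatenated (15 bytes): C9 83 2F F4 87 85 AE F0 93 90 9C F0 92 87 88.

C9 83 2F F4 87 85 AE F0 93 90 9C F0 92 87 88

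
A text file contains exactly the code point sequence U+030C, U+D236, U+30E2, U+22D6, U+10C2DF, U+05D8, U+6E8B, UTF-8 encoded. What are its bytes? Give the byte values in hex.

CC 8C ED 88 B6 E3 83 A2 E2 8B 96 F4 8C 8B 9F D7 98 E6 BA 8B

U+030C: 2-byte form → CC 8C.
U+D236: 3-byte form → ED 88 B6.
U+30E2: 3-byte form → E3 83 A2.
U+22D6: 3-byte form → E2 8B 96.
U+10C2DF: 4-byte form → F4 8C 8B 9F.
U+05D8: 2-byte form → D7 98.
U+6E8B: 3-byte form → E6 BA 8B.
Concatenated (20 bytes): CC 8C ED 88 B6 E3 83 A2 E2 8B 96 F4 8C 8B 9F D7 98 E6 BA 8B.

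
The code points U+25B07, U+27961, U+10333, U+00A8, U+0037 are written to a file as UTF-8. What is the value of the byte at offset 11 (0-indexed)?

U+25B07 → 4-byte form F0 A5 AC 87 at offsets 0–3.
U+27961 → 4-byte form F0 A7 A5 A1 at offsets 4–7.
U+10333 → 4-byte form F0 90 8C B3 at offsets 8–11.
Offset 11 falls in char 3's range; it's byte 4 of F0 90 8C B3 = 0xB3.

0xB3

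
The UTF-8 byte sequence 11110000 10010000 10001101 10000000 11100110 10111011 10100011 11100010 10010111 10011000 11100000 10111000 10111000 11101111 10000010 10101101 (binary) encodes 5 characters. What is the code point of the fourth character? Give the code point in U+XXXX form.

Offset 0: leading byte 0xF0 = 11110000 → 4-byte char #1 = F0 90 8D 80.
Offset 4: leading byte 0xE6 = 11100110 → 3-byte char #2 = E6 BB A3.
Offset 7: leading byte 0xE2 = 11100010 → 3-byte char #3 = E2 97 98.
Offset 10: leading byte 0xE0 = 11100000 → 3-byte char #4 = E0 B8 B8.
Leading byte 0xE0 = 11100000 matches 1110xxxx → 3-byte sequence.
Byte 1: 0xE0 = 11100000, payload 0000 (4 bits).
Byte 2: 0xB8 = 10111000 (10xxxxxx ✓), payload 111000.
Byte 3: 0xB8 = 10111000 (10xxxxxx ✓), payload 111000.
Concatenate: 0000111000111000 = 0xE38 (16 bits → U+0E38).

U+0E38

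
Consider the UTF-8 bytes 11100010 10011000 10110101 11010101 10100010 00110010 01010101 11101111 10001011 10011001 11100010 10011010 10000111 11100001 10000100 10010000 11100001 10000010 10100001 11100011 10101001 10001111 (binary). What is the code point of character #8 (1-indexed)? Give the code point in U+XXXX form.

U+10A1

Offset 0: leading byte 0xE2 = 11100010 → 3-byte char #1 = E2 98 B5.
Offset 3: leading byte 0xD5 = 11010101 → 2-byte char #2 = D5 A2.
Offset 5: leading byte 0x32 = 00110010 → 1-byte char #3 = 32.
Offset 6: leading byte 0x55 = 01010101 → 1-byte char #4 = 55.
Offset 7: leading byte 0xEF = 11101111 → 3-byte char #5 = EF 8B 99.
Offset 10: leading byte 0xE2 = 11100010 → 3-byte char #6 = E2 9A 87.
Offset 13: leading byte 0xE1 = 11100001 → 3-byte char #7 = E1 84 90.
Offset 16: leading byte 0xE1 = 11100001 → 3-byte char #8 = E1 82 A1.
Leading byte 0xE1 = 11100001 matches 1110xxxx → 3-byte sequence.
Byte 1: 0xE1 = 11100001, payload 0001 (4 bits).
Byte 2: 0x82 = 10000010 (10xxxxxx ✓), payload 000010.
Byte 3: 0xA1 = 10100001 (10xxxxxx ✓), payload 100001.
Concatenate: 0001000010100001 = 0x10A1 (16 bits → U+10A1).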